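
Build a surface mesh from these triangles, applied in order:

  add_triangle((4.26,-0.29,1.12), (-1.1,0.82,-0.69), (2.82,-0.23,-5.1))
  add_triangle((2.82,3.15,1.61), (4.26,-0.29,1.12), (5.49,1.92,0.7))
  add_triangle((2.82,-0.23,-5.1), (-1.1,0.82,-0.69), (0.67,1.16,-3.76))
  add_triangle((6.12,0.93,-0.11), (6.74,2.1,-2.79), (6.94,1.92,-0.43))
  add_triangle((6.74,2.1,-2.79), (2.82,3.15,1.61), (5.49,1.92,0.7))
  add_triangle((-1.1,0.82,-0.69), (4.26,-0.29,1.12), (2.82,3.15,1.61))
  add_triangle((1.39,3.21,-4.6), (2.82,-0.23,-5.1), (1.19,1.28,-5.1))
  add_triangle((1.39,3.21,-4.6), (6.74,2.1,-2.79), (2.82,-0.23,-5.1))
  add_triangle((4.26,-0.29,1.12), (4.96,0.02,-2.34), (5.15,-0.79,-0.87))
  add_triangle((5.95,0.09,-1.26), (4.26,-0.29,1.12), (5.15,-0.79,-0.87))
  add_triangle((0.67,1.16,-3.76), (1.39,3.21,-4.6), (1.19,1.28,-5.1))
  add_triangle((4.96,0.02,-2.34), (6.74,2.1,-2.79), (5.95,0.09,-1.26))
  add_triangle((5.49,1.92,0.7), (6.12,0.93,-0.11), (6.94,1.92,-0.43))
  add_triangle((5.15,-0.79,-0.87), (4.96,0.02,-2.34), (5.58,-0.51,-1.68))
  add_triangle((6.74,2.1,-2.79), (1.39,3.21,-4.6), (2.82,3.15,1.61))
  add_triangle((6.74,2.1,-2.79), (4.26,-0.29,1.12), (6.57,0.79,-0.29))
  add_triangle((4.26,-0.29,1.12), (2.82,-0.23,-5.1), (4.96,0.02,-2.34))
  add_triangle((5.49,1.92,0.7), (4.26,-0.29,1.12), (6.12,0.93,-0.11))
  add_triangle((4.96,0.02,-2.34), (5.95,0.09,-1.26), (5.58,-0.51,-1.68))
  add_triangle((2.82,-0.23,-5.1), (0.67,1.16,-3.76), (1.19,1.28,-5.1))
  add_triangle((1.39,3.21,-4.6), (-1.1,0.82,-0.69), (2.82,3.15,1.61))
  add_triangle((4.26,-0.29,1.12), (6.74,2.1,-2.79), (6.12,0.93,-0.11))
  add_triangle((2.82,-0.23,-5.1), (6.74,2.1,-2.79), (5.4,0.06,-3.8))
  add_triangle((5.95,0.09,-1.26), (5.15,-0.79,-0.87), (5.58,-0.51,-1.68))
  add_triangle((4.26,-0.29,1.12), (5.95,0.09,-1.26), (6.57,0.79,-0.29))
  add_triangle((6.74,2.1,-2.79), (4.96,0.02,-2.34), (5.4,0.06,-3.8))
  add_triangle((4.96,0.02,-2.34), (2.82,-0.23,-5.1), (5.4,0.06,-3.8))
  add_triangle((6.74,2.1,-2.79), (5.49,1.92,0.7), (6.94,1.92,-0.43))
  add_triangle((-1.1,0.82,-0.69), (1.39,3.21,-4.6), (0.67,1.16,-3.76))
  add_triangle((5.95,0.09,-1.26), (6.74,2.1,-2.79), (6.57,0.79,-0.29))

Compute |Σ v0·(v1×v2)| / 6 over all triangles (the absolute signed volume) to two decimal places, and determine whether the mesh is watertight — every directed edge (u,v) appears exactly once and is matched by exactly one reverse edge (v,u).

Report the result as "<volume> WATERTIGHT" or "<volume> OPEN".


78.32 WATERTIGHT

Per-triangle v0·(v1×v2)/6:
  t1: -3.1011
  t2: +3.1784
  t3: +0.6549
  t4: +2.0208
  t5: +6.9310
  t6: -1.4105
  t7: +3.2543
  t8: +17.2797
  t9: -1.7016
  t10: +1.6628
  t11: +0.4205
  t12: +2.6297
  t13: +1.0431
  t14: -0.0482
  t15: +18.9324
  t16: -0.3425
  t17: +1.5817
  t18: +2.0888
  t19: +0.7330
  t20: -0.0336
  t21: +5.1452
  t22: +1.2387
  t23: +5.2191
  t24: +0.5589
  t25: +1.7720
  t26: +2.1584
  t27: +0.3690
  t28: +1.3839
  t29: +1.5895
  t30: +3.1154
Σ = +78.3236 → |volume| = 78.32

Directed edges: 90 total, each appears once with its reverse present → watertight.


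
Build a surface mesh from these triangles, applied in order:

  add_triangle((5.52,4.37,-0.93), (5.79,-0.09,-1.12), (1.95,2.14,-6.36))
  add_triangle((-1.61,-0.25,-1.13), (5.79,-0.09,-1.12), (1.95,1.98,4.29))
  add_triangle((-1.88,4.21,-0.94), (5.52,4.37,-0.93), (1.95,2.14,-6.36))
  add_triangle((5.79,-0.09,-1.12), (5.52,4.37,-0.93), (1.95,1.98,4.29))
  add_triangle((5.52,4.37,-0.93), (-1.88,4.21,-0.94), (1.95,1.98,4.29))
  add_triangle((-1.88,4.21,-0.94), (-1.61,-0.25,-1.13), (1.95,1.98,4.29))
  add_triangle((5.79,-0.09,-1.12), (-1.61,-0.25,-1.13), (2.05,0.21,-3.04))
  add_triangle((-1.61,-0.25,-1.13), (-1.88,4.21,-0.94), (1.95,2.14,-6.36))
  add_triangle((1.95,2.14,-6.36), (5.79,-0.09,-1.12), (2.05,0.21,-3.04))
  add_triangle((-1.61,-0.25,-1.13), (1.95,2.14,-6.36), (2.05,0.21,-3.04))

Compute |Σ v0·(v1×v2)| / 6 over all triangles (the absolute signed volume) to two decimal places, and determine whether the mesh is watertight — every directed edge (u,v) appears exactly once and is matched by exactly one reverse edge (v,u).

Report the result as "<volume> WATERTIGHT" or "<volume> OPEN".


Per-triangle v0·(v1×v2)/6:
  t1: +26.0137
  t2: -1.5576
  t3: +30.9304
  t4: +19.8010
  t5: +24.7169
  t6: +3.3583
  t7: +1.0380
  t8: +9.5234
  t9: +4.1399
  t10: +2.4326
Σ = +120.3966 → |volume| = 120.40

Directed edges: 30 total, each appears once with its reverse present → watertight.

120.40 WATERTIGHT


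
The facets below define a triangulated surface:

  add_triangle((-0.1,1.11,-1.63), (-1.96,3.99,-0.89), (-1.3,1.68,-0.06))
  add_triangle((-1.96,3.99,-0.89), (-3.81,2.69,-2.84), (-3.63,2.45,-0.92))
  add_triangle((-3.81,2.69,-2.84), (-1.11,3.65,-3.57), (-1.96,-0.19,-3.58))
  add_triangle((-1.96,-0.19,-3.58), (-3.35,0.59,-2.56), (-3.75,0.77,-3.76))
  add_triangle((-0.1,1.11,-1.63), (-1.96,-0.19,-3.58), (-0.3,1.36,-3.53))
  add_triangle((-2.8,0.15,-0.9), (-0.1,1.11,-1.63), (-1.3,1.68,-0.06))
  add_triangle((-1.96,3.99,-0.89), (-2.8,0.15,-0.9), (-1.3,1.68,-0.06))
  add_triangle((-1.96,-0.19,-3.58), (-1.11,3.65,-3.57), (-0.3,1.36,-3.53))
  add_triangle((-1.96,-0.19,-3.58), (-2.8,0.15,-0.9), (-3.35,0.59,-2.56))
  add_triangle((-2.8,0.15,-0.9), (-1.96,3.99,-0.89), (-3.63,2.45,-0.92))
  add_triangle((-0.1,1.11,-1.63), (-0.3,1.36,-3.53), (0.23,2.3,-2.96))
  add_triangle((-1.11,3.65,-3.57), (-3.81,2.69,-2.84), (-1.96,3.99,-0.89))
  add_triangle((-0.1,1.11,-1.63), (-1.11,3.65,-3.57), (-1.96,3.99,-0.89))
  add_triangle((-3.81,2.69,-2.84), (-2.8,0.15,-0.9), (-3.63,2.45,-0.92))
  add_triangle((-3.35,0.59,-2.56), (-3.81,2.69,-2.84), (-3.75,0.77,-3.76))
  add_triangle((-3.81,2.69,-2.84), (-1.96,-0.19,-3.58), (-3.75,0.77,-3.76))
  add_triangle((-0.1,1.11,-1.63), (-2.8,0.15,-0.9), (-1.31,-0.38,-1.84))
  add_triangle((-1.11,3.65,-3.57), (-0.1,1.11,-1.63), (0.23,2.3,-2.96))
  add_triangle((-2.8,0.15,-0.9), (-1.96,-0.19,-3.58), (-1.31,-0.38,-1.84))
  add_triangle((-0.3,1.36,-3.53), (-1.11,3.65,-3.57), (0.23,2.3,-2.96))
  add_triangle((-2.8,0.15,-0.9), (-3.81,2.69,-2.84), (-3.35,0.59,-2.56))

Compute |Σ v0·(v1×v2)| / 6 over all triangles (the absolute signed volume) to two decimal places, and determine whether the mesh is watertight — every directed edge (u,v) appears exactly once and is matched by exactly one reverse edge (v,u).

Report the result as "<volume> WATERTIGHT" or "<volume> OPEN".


Per-triangle v0·(v1×v2)/6:
  t1: -0.3432
  t2: +2.9963
  t3: +6.5977
  t4: +0.3946
  t5: -0.4340
  t6: -1.3853
  t7: +0.8442
  t8: +2.9604
  t9: +0.7694
  t10: -0.7211
  t11: -0.1103
  t12: +5.5780
  t13: +0.1881
  t14: +1.9866
  t15: +1.0125
  t16: +1.5624
  t17: -1.0671
  t18: -0.2051
  t19: +0.4244
  t20: +1.1947
  t21: +1.4112
Σ = +23.6545 → |volume| = 23.65

Directed edges: 63 total; 3 unmatched, e.g. (-0.1,1.11,-1.63)→(-1.96,-0.19,-3.58) → open.

23.65 OPEN


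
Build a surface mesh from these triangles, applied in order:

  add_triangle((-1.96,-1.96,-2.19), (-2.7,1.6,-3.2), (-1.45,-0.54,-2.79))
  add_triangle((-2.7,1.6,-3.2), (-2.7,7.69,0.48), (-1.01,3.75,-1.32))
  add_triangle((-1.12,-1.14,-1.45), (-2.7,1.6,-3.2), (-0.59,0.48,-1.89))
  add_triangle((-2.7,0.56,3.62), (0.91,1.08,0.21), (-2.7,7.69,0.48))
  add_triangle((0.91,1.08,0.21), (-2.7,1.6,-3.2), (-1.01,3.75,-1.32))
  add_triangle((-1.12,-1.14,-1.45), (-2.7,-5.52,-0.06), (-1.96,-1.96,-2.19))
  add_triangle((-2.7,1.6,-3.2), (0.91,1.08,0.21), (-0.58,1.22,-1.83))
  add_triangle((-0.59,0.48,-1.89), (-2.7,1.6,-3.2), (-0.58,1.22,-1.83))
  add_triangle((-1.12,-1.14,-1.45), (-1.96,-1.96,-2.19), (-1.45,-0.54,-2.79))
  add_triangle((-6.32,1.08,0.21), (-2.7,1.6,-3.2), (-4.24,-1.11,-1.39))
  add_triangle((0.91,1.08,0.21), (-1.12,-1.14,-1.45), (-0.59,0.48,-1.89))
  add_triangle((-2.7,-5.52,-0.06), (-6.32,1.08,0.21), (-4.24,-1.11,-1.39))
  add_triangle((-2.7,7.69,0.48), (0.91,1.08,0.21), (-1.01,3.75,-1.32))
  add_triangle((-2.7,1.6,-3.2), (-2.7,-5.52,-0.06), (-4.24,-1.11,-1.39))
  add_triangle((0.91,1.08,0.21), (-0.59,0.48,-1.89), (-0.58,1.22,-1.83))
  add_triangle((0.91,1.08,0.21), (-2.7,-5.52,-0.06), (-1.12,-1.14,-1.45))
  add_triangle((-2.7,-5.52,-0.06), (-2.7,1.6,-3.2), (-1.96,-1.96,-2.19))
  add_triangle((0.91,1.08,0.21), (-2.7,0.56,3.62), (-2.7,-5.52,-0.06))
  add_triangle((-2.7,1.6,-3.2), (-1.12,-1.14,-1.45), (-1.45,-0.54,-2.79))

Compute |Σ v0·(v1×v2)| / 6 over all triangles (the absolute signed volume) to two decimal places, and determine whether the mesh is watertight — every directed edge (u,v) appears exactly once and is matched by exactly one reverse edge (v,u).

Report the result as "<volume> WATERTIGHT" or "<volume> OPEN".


Per-triangle v0·(v1×v2)/6:
  t1: +1.5888
  t2: +5.5558
  t3: +0.9737
  t4: +6.3811
  t5: +1.1421
  t6: +0.2022
  t7: +0.4901
  t8: +0.4025
  t9: +0.0667
  t10: +8.1931
  t11: +0.1629
  t12: +9.3559
  t13: +2.6239
  t14: +6.5284
  t15: +0.2040
  t16: +0.4023
  t17: +3.9846
  t18: +1.8116
  t19: -0.7925
Σ = +49.2774 → |volume| = 49.28

Directed edges: 57 total; 5 unmatched, e.g. (-2.7,1.6,-3.2)→(-2.7,7.69,0.48) → open.

49.28 OPEN


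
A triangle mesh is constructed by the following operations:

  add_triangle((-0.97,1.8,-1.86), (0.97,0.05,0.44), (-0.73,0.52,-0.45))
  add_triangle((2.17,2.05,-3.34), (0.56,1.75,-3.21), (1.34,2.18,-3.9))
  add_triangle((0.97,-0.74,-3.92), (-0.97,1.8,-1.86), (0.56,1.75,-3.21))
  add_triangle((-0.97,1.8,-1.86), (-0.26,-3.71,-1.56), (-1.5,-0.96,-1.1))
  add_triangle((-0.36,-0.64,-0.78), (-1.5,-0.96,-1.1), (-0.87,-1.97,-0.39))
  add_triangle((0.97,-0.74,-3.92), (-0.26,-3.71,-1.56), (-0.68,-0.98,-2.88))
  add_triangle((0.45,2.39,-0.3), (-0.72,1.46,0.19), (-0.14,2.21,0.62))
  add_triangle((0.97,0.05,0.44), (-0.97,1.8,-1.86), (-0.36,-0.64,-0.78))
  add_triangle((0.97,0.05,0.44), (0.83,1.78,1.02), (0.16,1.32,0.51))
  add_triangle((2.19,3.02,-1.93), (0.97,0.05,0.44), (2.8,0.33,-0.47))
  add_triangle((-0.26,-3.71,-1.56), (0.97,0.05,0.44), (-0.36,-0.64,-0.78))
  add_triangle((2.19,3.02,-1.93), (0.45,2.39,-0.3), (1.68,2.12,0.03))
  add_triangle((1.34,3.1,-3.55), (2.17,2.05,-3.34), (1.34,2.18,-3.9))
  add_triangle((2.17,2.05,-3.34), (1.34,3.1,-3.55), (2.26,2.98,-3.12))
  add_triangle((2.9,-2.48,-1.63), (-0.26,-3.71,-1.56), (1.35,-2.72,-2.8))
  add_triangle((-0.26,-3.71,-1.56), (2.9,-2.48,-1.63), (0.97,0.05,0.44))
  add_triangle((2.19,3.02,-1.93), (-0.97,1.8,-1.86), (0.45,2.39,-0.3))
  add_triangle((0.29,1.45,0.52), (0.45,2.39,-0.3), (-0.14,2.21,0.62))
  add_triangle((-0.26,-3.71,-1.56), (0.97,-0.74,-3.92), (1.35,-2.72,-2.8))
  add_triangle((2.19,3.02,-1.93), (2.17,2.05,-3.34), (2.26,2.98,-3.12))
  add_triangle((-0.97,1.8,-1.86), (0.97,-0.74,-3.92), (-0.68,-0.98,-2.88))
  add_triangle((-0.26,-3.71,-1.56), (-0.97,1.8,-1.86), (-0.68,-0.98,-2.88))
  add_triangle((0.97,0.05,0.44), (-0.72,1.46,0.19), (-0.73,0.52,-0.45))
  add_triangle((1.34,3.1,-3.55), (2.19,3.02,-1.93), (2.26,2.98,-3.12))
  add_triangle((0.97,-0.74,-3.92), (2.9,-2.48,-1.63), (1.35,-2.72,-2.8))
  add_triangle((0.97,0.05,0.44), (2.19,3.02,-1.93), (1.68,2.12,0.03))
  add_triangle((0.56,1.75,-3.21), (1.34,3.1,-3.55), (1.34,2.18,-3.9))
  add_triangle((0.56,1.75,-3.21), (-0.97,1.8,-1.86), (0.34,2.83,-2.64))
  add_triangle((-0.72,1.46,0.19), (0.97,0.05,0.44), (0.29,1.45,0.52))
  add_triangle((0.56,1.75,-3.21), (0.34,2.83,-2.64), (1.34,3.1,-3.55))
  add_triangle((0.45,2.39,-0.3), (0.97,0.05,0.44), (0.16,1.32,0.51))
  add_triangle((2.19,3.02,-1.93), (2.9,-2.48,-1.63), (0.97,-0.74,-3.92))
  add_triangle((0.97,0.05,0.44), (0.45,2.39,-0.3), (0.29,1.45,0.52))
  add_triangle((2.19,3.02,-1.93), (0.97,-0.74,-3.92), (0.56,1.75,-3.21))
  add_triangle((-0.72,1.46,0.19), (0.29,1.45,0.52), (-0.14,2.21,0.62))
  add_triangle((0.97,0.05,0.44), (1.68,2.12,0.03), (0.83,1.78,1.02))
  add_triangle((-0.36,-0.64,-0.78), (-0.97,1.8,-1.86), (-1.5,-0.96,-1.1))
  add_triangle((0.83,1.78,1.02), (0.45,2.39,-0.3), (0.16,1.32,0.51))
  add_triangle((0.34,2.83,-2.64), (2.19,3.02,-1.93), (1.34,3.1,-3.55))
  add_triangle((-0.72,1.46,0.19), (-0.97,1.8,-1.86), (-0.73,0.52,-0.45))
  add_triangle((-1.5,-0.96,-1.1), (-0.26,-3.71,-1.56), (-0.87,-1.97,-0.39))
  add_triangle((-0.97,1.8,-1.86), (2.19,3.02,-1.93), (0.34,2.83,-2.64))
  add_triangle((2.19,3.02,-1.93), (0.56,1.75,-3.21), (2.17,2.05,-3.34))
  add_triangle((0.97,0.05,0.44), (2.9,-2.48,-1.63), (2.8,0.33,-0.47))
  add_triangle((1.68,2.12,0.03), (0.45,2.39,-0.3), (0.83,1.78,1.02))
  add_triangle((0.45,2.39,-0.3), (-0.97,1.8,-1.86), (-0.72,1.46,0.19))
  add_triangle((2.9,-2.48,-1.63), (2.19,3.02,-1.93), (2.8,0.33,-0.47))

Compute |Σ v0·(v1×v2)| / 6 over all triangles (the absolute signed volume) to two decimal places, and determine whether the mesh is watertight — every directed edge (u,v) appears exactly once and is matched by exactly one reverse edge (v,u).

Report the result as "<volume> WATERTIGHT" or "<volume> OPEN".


44.26 OPEN

Per-triangle v0·(v1×v2)/6:
  t1: -0.0925
  t2: -0.0351
  t3: +1.8722
  t4: +1.8463
  t5: -0.2077
  t6: +2.9235
  t7: +0.2730
  t8: -0.3271
  t9: -0.0136
  t10: +0.7301
  t11: -0.2237
  t12: +0.9825
  t13: +0.7271
  t14: +0.6924
  t15: +2.5886
  t16: +1.1472
  t17: +1.8640
  t18: +0.1616
  t19: +2.3913
  t20: +0.3170
  t21: +2.3650
  t22: +0.6835
  t23: -0.0753
  t24: +0.6337
  t25: +2.6419
  t26: +0.6170
  t27: +0.3902
  t28: +0.9125
  t29: +0.0258
  t30: +0.6113
  t31: -0.2743
  t32: +7.9507
  t33: +0.2656
  t34: +3.1539
  t35: -0.0047
  t36: +0.4171
  t37: -0.4299
  t38: +0.1770
  t39: +0.9721
  t40: +0.2310
  t41: +0.7035
  t42: +0.3406
  t43: -1.4439
  t44: +0.8281
  t45: +0.5760
  t46: +0.8422
  t47: +3.5309
Σ = +44.2586 → |volume| = 44.26

Directed edges: 141 total; 3 unmatched, e.g. (-0.87,-1.97,-0.39)→(-0.36,-0.64,-0.78) → open.


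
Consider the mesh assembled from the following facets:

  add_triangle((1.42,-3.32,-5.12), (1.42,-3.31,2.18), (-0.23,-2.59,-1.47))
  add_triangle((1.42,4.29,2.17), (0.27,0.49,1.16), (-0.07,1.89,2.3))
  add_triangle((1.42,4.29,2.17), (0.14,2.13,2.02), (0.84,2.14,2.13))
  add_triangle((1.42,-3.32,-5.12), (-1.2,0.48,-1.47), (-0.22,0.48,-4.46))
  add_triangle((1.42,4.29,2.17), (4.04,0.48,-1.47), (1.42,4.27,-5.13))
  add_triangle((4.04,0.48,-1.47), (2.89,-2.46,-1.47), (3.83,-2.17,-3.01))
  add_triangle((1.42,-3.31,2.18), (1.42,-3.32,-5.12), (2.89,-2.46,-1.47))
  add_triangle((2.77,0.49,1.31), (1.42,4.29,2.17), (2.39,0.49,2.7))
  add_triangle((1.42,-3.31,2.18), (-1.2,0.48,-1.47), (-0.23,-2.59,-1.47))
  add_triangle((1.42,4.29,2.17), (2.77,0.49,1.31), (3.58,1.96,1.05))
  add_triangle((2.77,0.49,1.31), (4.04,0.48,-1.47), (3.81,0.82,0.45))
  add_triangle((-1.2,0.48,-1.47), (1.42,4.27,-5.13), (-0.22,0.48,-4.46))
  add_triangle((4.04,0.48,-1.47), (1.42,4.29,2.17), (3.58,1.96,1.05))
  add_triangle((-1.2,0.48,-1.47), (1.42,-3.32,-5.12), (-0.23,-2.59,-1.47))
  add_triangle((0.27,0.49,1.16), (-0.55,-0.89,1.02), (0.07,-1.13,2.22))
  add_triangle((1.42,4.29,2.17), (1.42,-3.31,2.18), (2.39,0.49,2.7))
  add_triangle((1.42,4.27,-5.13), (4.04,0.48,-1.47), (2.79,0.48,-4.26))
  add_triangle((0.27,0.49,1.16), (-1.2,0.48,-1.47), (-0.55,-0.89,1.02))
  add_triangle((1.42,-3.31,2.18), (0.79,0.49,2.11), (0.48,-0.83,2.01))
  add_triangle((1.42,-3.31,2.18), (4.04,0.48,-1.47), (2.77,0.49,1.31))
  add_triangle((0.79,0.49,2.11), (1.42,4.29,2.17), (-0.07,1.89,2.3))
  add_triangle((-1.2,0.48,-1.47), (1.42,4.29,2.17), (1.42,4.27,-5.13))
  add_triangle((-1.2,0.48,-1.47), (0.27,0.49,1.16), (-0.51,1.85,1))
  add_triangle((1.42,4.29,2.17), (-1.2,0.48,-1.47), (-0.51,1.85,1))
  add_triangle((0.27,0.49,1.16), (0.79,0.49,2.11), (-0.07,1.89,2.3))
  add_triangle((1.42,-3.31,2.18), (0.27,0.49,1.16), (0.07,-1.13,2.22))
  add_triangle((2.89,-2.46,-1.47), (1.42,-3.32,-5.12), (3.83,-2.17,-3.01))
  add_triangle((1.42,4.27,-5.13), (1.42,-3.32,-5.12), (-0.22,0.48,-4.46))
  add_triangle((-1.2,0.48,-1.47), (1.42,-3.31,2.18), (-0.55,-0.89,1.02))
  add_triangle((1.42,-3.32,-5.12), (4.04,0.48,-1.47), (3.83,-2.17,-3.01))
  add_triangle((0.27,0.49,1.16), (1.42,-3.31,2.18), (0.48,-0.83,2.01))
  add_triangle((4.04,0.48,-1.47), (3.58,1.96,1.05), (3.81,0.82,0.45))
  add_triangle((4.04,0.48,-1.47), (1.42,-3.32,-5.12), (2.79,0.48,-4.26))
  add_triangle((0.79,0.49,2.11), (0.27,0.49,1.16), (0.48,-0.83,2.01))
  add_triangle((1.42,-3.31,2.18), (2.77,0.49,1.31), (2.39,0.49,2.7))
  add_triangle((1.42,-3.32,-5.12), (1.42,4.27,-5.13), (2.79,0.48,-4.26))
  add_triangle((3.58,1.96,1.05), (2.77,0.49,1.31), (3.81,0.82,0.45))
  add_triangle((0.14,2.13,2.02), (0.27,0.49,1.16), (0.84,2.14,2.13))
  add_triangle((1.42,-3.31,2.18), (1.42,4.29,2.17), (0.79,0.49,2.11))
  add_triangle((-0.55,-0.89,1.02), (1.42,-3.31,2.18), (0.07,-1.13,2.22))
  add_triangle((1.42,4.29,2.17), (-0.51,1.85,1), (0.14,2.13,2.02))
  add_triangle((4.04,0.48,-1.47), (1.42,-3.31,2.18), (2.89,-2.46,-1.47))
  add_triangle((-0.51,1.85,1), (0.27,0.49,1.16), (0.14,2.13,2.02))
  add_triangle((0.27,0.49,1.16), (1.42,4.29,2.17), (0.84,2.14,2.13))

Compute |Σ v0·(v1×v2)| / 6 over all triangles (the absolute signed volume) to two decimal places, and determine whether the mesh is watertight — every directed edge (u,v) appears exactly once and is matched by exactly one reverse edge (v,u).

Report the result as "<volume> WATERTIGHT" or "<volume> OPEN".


133.12 WATERTIGHT

Per-triangle v0·(v1×v2)/6:
  t1: +5.3983
  t2: -0.5573
  t3: +0.5119
  t4: +2.8442
  t5: +20.2213
  t6: +2.3115
  t7: +7.4024
  t8: +2.8804
  t9: +0.8879
  t10: +2.1169
  t11: +0.3744
  t12: +3.5162
  t13: +3.7523
  t14: +3.0254
  t15: +0.2007
  t16: +1.7288
  t17: +8.4994
  t18: +0.3867
  t19: +0.6411
  t20: +5.7214
  t21: +1.5294
  t22: +7.0910
  t23: +0.0787
  t24: +1.4369
  t25: +0.0061
  t26: +0.7302
  t27: +3.3890
  t28: +9.4365
  t29: +0.8311
  t30: +4.3395
  t31: -0.2863
  t32: +1.3156
  t33: +8.0826
  t34: +0.0961
  t35: +2.6275
  t36: +10.4346
  t37: +0.7846
  t38: +0.1641
  t39: +1.6193
  t40: +0.6594
  t41: +0.7305
  t42: +6.0704
  t43: +0.0922
  t44: -0.0051
Σ = +133.1178 → |volume| = 133.12

Directed edges: 132 total, each appears once with its reverse present → watertight.


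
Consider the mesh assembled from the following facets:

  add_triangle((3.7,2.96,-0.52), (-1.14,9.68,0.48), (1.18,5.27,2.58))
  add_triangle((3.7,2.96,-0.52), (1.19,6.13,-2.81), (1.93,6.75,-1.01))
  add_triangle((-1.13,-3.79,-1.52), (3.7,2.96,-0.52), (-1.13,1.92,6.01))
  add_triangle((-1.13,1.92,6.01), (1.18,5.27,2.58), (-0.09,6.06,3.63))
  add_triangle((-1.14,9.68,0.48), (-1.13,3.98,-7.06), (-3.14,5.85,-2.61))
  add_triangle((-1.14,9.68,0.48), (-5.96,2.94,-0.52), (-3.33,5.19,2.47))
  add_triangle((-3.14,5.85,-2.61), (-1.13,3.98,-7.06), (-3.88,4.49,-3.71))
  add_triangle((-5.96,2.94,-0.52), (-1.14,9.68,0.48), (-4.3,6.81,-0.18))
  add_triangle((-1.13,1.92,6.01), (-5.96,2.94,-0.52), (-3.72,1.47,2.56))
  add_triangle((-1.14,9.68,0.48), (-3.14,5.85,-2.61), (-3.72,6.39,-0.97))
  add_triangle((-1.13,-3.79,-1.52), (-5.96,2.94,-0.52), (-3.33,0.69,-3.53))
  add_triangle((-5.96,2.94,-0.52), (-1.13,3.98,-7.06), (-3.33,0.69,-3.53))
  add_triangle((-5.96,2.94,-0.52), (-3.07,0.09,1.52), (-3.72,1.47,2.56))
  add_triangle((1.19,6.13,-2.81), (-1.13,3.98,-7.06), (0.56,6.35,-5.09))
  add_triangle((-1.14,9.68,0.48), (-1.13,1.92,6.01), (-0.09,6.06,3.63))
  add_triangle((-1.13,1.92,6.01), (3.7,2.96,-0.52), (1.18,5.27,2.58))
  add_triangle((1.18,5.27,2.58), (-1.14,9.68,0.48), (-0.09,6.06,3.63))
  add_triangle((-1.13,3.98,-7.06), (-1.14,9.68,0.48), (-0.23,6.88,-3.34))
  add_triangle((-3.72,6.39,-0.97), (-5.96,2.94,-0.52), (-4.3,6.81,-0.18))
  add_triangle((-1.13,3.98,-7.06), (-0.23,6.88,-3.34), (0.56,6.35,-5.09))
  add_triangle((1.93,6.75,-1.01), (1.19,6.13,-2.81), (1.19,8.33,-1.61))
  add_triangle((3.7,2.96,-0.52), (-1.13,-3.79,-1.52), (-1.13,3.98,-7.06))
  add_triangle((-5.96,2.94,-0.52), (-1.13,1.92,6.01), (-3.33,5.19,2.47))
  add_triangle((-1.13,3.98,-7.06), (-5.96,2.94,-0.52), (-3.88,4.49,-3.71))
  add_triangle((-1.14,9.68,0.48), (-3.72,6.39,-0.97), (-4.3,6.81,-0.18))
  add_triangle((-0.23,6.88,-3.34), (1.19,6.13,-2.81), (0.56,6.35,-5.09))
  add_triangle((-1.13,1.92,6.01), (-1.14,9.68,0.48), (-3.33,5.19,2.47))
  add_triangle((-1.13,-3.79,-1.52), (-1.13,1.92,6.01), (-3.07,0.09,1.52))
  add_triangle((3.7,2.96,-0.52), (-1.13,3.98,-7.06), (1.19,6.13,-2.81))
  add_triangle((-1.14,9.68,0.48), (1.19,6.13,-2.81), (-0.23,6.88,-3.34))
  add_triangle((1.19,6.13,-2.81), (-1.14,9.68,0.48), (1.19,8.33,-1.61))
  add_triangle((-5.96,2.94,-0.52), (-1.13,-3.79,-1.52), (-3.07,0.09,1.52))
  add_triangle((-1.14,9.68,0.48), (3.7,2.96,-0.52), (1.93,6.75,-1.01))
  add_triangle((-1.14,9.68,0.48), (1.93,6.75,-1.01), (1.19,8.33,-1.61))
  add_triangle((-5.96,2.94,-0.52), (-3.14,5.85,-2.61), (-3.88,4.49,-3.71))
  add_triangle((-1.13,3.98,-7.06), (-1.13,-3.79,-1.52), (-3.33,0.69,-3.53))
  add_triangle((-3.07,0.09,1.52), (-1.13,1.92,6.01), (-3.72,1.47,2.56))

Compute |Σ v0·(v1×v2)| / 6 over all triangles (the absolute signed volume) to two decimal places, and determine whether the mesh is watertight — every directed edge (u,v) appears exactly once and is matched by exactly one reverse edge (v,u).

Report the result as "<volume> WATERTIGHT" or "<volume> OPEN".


350.47 OPEN

Per-triangle v0·(v1×v2)/6:
  t1: +17.0820
  t2: +6.1253
  t3: +7.4898
  t4: +5.5345
  t5: +25.6042
  t6: +22.9600
  t7: +9.2482
  t8: +0.9313
  t9: +6.1192
  t10: +8.7954
  t11: +12.6443
  t12: +17.6010
  t13: +3.4331
  t14: -0.6376
  t15: +10.8068
  t16: +10.8274
  t17: +7.3393
  t18: +10.7212
  t19: +3.8892
  t20: +6.8356
  t21: +2.3075
  t22: +17.9036
  t23: +17.7885
  t24: +6.3511
  t25: +4.7839
  t26: +3.3576
  t27: +22.7174
  t28: +8.6545
  t29: +15.0909
  t30: +8.4397
  t31: +4.6666
  t32: +9.7319
  t33: +5.8520
  t34: +4.1839
  t35: +8.4267
  t36: +13.7622
  t37: +3.1021
Σ = +350.4703 → |volume| = 350.47

Directed edges: 111 total; 3 unmatched, e.g. (-3.14,5.85,-2.61)→(-3.72,6.39,-0.97) → open.


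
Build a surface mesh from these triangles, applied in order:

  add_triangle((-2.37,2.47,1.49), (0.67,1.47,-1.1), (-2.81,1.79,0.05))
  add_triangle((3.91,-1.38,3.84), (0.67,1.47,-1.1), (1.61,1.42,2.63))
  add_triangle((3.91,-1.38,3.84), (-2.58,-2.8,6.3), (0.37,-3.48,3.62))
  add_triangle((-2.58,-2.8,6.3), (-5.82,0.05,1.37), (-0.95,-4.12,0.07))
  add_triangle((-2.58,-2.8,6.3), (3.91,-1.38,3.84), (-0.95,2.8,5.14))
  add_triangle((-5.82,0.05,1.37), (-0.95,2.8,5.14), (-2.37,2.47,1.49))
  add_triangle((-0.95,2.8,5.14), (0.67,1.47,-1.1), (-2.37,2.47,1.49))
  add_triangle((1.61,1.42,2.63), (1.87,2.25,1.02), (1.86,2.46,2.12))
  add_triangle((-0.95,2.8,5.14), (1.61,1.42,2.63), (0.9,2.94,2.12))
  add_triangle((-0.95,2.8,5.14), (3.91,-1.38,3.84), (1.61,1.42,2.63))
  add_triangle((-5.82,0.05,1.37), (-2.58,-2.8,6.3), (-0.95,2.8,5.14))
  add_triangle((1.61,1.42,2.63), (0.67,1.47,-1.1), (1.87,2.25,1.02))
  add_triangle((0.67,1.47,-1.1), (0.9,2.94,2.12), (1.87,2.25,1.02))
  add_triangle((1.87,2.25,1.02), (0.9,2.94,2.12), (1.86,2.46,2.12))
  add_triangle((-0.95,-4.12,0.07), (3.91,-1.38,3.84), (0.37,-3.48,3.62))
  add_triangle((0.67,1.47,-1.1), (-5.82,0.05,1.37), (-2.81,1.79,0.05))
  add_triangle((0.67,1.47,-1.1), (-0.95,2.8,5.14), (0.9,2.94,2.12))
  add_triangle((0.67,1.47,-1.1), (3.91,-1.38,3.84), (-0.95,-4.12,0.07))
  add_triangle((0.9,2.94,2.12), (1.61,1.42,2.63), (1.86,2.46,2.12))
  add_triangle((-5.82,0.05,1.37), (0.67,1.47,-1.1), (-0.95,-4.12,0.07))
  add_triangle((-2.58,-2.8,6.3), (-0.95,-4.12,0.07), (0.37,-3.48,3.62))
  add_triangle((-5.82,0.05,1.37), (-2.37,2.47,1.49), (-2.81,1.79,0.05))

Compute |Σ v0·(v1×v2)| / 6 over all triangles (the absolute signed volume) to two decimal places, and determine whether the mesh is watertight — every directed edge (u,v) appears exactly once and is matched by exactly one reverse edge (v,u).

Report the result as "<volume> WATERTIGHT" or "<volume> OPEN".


Per-triangle v0·(v1×v2)/6:
  t1: +1.7755
  t2: +3.4441
  t3: +11.4068
  t4: +23.2158
  t5: +28.8735
  t6: +9.1578
  t7: +4.3760
  t8: +0.2994
  t9: +3.2195
  t10: +6.1840
  t11: +28.8748
  t12: -0.1262
  t13: +1.1853
  t14: +0.5271
  t15: +7.2659
  t16: +0.7387
  t17: +1.5762
  t18: +3.9888
  t19: +0.6718
  t20: +3.9931
  t21: +9.7634
  t22: +3.0495
Σ = +153.4609 → |volume| = 153.46

Directed edges: 66 total, each appears once with its reverse present → watertight.

153.46 WATERTIGHT


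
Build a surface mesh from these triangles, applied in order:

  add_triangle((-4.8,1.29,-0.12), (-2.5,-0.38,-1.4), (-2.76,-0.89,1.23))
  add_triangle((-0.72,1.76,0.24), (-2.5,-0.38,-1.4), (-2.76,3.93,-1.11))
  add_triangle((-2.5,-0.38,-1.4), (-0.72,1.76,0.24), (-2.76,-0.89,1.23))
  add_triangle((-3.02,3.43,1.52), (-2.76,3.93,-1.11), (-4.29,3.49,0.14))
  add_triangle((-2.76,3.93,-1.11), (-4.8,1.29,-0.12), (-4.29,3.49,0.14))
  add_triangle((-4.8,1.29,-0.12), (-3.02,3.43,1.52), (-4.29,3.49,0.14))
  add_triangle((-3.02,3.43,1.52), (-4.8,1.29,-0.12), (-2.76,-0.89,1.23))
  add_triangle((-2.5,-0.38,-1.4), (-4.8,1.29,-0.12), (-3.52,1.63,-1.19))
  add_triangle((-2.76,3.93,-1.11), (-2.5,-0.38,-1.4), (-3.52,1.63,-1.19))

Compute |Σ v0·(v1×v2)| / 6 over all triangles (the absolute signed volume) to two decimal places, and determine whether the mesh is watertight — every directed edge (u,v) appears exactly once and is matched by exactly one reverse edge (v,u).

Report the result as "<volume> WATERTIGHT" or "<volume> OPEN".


Per-triangle v0·(v1×v2)/6:
  t1: +2.8391
  t2: -0.8264
  t3: -2.2881
  t4: +2.5472
  t5: +2.5769
  t6: +2.4651
  t7: +4.8038
  t8: +1.6592
  t9: +1.0228
Σ = +14.7997 → |volume| = 14.80

Directed edges: 27 total; 7 unmatched, e.g. (-2.76,3.93,-1.11)→(-0.72,1.76,0.24) → open.

14.80 OPEN


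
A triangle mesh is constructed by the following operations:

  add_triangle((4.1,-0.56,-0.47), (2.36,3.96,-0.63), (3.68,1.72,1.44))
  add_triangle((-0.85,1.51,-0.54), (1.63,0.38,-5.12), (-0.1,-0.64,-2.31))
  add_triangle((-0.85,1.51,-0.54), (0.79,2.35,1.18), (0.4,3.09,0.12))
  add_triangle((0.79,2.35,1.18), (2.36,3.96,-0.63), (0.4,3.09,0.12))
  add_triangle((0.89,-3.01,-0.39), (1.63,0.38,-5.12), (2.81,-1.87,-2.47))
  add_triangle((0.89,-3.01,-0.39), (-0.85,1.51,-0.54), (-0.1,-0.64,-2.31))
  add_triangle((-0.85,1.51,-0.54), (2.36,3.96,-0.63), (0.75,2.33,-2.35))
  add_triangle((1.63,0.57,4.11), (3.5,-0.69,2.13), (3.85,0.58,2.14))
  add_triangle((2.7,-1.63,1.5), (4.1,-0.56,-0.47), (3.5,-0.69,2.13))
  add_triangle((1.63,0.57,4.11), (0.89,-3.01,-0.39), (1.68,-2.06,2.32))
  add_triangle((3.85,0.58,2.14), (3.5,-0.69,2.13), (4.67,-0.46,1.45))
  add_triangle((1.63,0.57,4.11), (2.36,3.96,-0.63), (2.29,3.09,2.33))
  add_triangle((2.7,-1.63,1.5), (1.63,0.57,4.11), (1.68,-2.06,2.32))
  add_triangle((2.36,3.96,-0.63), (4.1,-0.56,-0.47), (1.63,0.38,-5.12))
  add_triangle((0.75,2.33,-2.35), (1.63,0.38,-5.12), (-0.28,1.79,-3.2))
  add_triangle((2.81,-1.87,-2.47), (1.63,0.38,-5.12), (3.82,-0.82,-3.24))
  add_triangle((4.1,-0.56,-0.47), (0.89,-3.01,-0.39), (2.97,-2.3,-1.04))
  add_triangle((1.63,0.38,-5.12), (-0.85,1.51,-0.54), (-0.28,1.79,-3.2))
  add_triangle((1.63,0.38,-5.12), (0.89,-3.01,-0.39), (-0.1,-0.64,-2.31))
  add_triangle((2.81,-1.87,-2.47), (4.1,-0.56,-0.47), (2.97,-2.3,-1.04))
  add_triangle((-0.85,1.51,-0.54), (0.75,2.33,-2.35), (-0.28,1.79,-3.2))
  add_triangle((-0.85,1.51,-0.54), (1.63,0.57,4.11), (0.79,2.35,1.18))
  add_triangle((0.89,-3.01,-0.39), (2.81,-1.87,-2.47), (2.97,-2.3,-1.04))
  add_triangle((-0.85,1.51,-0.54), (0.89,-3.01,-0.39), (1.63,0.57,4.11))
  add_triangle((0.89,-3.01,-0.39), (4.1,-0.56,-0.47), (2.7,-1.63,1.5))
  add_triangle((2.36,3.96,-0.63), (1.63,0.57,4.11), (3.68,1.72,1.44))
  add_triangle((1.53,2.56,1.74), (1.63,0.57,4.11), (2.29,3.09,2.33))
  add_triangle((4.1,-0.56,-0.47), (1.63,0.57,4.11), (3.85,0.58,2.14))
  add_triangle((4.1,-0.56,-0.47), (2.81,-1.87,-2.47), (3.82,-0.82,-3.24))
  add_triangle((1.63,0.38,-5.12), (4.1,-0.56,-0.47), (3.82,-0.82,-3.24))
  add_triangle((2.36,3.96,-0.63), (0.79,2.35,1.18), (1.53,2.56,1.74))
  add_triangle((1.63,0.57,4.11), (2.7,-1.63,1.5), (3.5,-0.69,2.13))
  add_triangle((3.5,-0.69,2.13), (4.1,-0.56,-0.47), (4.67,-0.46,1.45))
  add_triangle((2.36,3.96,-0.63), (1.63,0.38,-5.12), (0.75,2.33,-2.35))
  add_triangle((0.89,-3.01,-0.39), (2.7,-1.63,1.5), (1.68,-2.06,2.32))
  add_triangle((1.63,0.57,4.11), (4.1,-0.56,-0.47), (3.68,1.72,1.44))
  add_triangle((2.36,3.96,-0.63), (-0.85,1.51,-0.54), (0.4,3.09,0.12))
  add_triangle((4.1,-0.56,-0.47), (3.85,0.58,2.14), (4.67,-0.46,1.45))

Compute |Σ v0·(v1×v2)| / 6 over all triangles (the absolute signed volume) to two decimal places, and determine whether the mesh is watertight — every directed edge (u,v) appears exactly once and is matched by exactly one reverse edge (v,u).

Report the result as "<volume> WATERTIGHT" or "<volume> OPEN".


84.27 OPEN

Per-triangle v0·(v1×v2)/6:
  t1: +5.9942
  t2: +1.7555
  t3: +0.4364
  t4: +1.2319
  t5: +3.9059
  t6: +0.3441
  t7: +2.1596
  t8: +2.5410
  t9: +1.9194
  t10: -0.1657
  t11: +1.0327
  t12: +1.1595
  t13: +2.4777
  t14: +14.2877
  t15: +2.3914
  t16: +3.0547
  t17: +1.0079
  t18: -0.2752
  t19: +2.6967
  t20: +2.0699
  t21: +1.0504
  t22: +1.3019
  t23: +1.7190
  t24: +0.1533
  t25: +3.8197
  t26: +5.9014
  t27: +0.5776
  t28: -1.8488
  t29: +2.4080
  t30: +2.1593
  t31: +0.8697
  t32: +1.9222
  t33: +0.5952
  t34: +3.9659
  t35: +1.9592
  t36: +5.5176
  t37: +0.9916
  t38: +1.1865
Σ = +84.2750 → |volume| = 84.27

Directed edges: 114 total; 6 unmatched, e.g. (2.36,3.96,-0.63)→(2.29,3.09,2.33) → open.


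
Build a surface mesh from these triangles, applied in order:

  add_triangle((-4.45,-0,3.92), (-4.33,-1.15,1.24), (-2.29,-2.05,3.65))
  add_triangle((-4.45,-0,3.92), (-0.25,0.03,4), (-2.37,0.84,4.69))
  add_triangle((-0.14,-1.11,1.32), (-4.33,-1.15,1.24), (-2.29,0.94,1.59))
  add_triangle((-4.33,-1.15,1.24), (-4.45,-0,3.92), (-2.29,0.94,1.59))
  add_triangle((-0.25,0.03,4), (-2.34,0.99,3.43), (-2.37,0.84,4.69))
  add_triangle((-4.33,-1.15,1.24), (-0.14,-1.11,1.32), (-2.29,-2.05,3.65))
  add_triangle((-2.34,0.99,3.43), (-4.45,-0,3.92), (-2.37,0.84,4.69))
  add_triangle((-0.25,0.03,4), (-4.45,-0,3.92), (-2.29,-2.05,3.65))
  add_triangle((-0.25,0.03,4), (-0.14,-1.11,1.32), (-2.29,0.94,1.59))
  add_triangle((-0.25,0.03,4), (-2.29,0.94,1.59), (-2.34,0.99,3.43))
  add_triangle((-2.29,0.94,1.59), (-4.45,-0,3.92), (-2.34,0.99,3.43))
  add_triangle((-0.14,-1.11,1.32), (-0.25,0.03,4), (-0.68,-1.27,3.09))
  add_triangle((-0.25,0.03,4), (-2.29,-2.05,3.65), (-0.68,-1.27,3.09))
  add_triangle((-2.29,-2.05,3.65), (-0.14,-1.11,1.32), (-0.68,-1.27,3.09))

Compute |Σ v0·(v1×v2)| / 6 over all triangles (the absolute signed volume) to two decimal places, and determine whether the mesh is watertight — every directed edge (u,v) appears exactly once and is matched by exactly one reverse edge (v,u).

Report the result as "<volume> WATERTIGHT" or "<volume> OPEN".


Per-triangle v0·(v1×v2)/6:
  t1: +5.3066
  t2: +2.2969
  t3: -2.1533
  t4: +2.1591
  t5: +0.1946
  t6: +0.9864
  t7: +1.0580
  t8: +5.7832
  t9: -1.6711
  t10: -0.0931
  t11: +1.2679
  t12: +0.3139
  t13: +1.1033
  t14: +0.4771
Σ = +17.0296 → |volume| = 17.03

Directed edges: 42 total, each appears once with its reverse present → watertight.

17.03 WATERTIGHT


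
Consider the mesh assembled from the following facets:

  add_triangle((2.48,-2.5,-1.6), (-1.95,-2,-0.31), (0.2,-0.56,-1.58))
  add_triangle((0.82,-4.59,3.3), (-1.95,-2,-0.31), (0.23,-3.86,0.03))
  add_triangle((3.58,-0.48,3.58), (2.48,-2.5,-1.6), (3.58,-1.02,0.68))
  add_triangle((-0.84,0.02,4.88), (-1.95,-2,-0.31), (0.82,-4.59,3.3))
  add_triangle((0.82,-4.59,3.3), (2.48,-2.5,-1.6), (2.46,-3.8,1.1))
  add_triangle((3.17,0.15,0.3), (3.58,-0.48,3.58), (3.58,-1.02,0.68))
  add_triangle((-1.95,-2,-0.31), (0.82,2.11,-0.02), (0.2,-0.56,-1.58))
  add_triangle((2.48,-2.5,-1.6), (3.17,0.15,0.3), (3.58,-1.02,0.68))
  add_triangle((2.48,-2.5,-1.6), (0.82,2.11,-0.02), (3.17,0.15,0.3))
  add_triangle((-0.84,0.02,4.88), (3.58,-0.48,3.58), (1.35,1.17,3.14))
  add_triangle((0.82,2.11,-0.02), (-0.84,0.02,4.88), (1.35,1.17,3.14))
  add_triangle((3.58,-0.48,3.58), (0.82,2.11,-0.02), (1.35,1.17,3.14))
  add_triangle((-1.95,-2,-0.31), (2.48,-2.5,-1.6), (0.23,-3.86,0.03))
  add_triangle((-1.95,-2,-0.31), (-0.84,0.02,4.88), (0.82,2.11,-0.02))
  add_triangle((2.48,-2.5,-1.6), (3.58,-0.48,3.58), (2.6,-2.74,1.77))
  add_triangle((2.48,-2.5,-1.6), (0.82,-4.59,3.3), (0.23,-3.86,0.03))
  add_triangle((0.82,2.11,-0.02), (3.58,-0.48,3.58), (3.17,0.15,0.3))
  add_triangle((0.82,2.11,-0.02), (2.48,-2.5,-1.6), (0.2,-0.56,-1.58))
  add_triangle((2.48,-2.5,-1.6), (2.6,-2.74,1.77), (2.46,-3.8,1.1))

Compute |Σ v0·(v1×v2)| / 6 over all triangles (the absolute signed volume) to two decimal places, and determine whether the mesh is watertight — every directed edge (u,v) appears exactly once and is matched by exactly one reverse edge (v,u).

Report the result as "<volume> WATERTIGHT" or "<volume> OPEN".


59.20 OPEN

Per-triangle v0·(v1×v2)/6:
  t1: +2.1461
  t2: +4.2309
  t3: +2.4359
  t4: +9.7574
  t5: +2.0905
  t6: +1.9197
  t7: +0.7021
  t8: +1.6247
  t9: +2.1426
  t10: +4.7098
  t11: +2.4760
  t12: +3.0481
  t13: +2.6439
  t14: +2.1107
  t15: +4.7482
  t16: +5.4647
  t17: +3.5133
  t18: +1.6858
  t19: +1.7489
Σ = +59.1995 → |volume| = 59.20

Directed edges: 57 total; 5 unmatched, e.g. (0.82,-4.59,3.3)→(-0.84,0.02,4.88) → open.


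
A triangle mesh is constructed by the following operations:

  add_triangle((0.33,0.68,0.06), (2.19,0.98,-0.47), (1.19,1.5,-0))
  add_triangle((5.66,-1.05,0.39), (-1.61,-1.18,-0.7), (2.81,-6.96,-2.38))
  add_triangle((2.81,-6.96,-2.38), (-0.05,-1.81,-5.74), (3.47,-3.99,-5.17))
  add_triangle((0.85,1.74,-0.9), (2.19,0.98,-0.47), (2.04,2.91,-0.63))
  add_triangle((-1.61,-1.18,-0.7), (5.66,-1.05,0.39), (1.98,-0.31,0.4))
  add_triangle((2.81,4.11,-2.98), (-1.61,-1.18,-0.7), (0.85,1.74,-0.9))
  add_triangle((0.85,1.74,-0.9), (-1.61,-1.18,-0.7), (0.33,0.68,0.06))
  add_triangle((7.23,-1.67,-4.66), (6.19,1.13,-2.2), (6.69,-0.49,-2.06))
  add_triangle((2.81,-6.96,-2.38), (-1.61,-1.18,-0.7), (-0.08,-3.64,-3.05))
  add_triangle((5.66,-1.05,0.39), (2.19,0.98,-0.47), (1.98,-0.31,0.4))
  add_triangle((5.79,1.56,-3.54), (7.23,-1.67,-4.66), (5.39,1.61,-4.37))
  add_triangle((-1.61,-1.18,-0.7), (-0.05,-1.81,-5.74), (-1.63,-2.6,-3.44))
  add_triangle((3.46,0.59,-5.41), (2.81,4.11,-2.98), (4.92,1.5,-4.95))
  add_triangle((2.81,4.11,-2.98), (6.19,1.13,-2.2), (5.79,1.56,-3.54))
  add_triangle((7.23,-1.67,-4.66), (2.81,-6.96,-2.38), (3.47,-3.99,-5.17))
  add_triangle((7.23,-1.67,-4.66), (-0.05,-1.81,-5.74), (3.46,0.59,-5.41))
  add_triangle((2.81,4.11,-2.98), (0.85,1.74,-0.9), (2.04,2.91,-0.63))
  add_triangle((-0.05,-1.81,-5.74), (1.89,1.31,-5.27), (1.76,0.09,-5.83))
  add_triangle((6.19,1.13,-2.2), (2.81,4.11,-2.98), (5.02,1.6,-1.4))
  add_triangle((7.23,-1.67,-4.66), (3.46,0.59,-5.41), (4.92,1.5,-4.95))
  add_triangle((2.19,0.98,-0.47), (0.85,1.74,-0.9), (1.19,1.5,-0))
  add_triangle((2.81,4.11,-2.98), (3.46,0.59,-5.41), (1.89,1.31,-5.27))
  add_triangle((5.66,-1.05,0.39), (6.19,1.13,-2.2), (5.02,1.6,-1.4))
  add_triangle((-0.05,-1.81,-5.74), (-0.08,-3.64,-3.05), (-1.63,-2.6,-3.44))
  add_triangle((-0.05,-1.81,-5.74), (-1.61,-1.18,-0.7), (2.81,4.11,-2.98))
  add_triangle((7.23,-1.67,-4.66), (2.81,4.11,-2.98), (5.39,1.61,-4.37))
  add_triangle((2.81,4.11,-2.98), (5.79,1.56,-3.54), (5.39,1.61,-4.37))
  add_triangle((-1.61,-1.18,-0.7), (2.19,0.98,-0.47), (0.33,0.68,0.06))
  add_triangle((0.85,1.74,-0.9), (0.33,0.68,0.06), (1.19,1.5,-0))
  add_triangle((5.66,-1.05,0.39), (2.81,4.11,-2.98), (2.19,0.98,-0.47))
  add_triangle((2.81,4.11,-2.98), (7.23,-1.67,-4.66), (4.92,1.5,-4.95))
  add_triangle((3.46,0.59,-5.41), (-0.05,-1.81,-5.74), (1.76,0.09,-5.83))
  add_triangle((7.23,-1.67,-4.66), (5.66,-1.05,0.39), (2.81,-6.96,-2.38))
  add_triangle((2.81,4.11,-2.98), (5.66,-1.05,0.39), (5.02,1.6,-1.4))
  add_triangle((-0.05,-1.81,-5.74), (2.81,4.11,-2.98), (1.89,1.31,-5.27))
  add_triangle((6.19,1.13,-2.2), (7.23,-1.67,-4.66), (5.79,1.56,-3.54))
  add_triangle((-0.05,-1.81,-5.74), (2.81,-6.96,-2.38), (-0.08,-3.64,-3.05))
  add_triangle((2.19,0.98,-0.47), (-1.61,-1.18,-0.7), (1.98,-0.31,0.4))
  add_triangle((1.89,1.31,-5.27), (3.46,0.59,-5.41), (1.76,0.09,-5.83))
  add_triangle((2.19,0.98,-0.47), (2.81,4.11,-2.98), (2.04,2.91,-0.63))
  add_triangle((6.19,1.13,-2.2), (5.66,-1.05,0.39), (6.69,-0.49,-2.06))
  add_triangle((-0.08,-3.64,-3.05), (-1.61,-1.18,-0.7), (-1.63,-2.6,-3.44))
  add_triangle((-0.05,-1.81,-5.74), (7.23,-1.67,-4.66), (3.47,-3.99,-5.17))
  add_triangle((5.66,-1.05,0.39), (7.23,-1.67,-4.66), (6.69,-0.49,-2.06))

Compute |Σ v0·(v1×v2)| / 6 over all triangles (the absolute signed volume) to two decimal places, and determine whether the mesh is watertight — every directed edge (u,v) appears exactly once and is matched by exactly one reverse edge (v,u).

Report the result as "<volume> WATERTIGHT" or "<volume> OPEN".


190.41 WATERTIGHT

Per-triangle v0·(v1×v2)/6:
  t1: -0.0034
  t2: +0.0120
  t3: +14.4905
  t4: -0.4277
  t5: +0.3358
  t6: +0.5609
  t7: +0.1242
  t8: +4.6705
  t9: +3.8363
  t10: +0.3782
  t11: +3.7881
  t12: +0.8567
  t13: +5.2040
  t14: +4.4720
  t15: +20.1224
  t16: +16.6424
  t17: +0.3568
  t18: +1.5767
  t19: +2.8229
  t20: +7.1244
  t21: +0.3801
  t22: +5.6519
  t23: +2.5194
  t24: +4.0221
  t25: +5.1457
  t26: -1.1168
  t27: +3.2847
  t28: -0.1812
  t29: +0.0551
  t30: +1.4376
  t31: +6.4880
  t32: +2.4927
  t33: +30.5319
  t34: +0.0495
  t35: +1.2894
  t36: +5.6566
  t37: +7.5703
  t38: -0.5948
  t39: +2.0337
  t40: +1.5326
  t41: +3.5572
  t42: +1.4877
  t43: +15.7388
  t44: +4.4365
Σ = +190.4123 → |volume| = 190.41

Directed edges: 132 total, each appears once with its reverse present → watertight.


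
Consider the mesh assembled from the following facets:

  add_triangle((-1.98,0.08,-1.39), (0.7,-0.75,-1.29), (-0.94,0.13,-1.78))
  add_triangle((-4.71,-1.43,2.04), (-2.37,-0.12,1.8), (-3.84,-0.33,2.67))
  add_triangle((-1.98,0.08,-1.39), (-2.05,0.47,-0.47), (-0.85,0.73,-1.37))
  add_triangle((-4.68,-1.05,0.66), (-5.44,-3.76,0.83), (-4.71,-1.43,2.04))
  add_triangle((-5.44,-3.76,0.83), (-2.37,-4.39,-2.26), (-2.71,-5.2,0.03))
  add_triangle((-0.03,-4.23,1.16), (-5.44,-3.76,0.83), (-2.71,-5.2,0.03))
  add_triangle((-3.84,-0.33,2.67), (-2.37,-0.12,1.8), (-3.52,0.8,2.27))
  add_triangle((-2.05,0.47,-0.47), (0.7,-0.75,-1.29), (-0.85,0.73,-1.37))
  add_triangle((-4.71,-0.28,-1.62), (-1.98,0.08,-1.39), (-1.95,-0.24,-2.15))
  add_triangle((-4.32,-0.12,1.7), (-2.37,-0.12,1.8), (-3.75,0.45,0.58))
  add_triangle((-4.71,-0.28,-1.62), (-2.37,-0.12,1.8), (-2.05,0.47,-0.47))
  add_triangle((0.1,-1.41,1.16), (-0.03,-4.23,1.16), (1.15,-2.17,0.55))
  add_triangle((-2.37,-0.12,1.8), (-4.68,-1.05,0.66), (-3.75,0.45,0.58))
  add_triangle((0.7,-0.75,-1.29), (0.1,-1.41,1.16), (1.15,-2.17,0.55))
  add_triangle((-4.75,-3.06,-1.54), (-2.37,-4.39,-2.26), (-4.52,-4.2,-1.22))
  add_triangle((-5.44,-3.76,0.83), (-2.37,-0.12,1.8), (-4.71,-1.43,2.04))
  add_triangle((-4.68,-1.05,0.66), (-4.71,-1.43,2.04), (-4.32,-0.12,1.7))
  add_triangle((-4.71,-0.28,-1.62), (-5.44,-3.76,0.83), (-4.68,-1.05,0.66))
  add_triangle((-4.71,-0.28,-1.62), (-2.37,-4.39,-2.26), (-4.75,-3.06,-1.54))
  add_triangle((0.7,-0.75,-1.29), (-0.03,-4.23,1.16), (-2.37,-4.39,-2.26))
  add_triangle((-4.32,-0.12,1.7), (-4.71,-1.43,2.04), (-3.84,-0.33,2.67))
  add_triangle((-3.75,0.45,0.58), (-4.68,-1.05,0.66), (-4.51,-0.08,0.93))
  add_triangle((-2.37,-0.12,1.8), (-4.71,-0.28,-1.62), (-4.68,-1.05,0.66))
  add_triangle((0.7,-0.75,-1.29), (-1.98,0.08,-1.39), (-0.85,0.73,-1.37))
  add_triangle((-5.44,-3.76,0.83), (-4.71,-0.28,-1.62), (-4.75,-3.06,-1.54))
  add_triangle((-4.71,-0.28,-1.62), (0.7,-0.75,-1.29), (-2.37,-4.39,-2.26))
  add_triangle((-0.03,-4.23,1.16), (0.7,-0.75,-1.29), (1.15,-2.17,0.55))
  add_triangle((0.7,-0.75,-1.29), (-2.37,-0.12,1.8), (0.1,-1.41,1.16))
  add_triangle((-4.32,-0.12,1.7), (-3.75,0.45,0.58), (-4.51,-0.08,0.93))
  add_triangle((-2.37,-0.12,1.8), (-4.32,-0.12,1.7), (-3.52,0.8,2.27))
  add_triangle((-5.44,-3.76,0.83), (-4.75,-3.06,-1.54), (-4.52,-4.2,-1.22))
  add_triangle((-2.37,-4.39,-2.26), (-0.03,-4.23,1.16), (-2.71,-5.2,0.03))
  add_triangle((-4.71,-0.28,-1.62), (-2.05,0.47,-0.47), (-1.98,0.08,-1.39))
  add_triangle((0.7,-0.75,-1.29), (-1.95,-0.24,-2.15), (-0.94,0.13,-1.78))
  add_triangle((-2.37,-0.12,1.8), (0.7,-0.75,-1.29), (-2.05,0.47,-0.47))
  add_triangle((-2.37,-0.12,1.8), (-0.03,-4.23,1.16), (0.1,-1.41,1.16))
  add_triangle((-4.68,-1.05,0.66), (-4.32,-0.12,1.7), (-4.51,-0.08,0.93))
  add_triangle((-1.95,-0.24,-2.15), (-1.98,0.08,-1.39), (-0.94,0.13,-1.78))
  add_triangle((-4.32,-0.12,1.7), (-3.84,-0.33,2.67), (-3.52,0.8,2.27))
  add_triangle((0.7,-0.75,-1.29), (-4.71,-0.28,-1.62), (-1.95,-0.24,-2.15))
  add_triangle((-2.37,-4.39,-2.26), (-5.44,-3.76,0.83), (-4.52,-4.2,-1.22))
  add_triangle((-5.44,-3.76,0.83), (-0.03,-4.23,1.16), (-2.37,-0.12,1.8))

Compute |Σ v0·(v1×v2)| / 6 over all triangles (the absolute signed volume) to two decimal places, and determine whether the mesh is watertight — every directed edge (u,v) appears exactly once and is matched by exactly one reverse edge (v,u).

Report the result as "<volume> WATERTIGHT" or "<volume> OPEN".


64.36 WATERTIGHT

Per-triangle v0·(v1×v2)/6:
  t1: -0.3209
  t2: +0.0337
  t3: +0.3213
  t4: +2.7068
  t5: +6.9510
  t6: +4.9487
  t7: +0.1168
  t8: -0.5019
  t9: +0.2986
  t10: +0.3111
  t11: +1.2112
  t12: +0.6389
  t13: -1.4600
  t14: -0.2586
  t15: +2.0775
  t16: +0.5619
  t17: +1.2289
  t18: +4.4865
  t19: +3.4631
  t20: +4.1886
  t21: +1.0540
  t22: +0.2589
  t23: +1.6216
  t24: +0.5931
  t25: +5.6366
  t26: +4.2081
  t27: +1.2064
  t28: -0.8073
  t29: +0.3079
  t30: -0.5952
  t31: +2.5954
  t32: +4.2260
  t33: +0.3659
  t34: +0.3667
  t35: -0.8007
  t36: +1.4287
  t37: +0.5981
  t38: +0.1416
  t39: +0.8914
  t40: +0.7702
  t41: +2.2074
  t42: +7.0798
Σ = +64.3579 → |volume| = 64.36

Directed edges: 126 total, each appears once with its reverse present → watertight.
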